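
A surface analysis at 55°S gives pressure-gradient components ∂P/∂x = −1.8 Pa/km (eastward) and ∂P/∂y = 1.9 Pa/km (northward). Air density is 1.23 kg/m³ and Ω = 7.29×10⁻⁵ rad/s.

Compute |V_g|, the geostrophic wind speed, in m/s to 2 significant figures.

Coriolis parameter at 55°S:
f = 2Ω sin φ = 2 × 7.29×10⁻⁵ × sin 55° = 1.19×10⁻⁴ s⁻¹
In the Southern Hemisphere f is negative: f = −1.19×10⁻⁴ s⁻¹.
Component geostrophic relations (x east, y north):
u_g = −(1/(fρ)) ∂P/∂y,  v_g = (1/(fρ)) ∂P/∂x
u_g = −(1.9×10⁻³)/(−1.19×10⁻⁴ × 1.23) = 12.9 m/s;  v_g = (−1.8×10⁻³)/(−1.19×10⁻⁴ × 1.23) = 12.3 m/s
|V_g| = √(u_g² + v_g²) = 17.8 m/s

18 m/s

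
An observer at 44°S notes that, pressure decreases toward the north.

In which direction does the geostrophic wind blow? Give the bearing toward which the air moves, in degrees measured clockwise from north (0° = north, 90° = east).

270°

The pressure-gradient force points toward the north (bearing 000°).
Geostrophic balance: in the Southern Hemisphere the Coriolis force deflects motion to the left, so the geostrophic wind blows 90° to the left of the pressure-gradient force (low pressure on the right).
Rotating 000° by 90° counterclockwise gives 270° — the wind blows toward the west.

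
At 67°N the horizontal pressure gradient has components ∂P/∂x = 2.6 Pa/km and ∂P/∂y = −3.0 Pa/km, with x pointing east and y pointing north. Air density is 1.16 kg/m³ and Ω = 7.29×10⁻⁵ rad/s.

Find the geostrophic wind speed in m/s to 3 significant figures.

Coriolis parameter at 67°N:
f = 2Ω sin φ = 2 × 7.29×10⁻⁵ × sin 67° = 1.34×10⁻⁴ s⁻¹
Component geostrophic relations (x east, y north):
u_g = −(1/(fρ)) ∂P/∂y,  v_g = (1/(fρ)) ∂P/∂x
u_g = −(−3.0×10⁻³)/(1.34×10⁻⁴ × 1.16) = 19.3 m/s;  v_g = (2.6×10⁻³)/(1.34×10⁻⁴ × 1.16) = 16.7 m/s
|V_g| = √(u_g² + v_g²) = 25.5 m/s

25.5 m/s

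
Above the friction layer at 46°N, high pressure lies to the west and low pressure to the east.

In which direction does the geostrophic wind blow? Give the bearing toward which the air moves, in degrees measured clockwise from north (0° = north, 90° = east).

The pressure-gradient force points toward the east (bearing 090°).
Geostrophic balance: in the Northern Hemisphere the Coriolis force deflects motion to the right, so the geostrophic wind blows 90° to the right of the pressure-gradient force (low pressure on the left).
Rotating 090° by 90° clockwise gives 180° — the wind blows toward the south.

180°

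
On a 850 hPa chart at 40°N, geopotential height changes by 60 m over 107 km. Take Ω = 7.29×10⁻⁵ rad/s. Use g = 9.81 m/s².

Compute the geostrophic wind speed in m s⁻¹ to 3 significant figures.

Coriolis parameter at 40°N:
f = 2Ω sin φ = 2 × 7.29×10⁻⁵ × sin 40° = 9.37×10⁻⁵ s⁻¹
Height gradient: |∂Z/∂n| = 60 m / 107000 m = 5.61×10⁻⁴
On a pressure surface, geostrophic balance gives V_g = (g/f)|∂Z/∂n|:
V_g = 9.81 × 5.61×10⁻⁴ / 9.37×10⁻⁵ = 58.7 m/s

58.7 m s⁻¹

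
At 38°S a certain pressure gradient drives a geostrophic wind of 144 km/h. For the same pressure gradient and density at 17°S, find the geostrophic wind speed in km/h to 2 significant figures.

300 km/h

With the same pressure gradient and density, V_g ∝ 1/f ∝ 1/sin φ.
V₂ = V₁ · sin φ₁ / sin φ₂ = 144 × sin 38° / sin 17°
V₂ = 144 × 0.6157/0.2924 = 300 km/h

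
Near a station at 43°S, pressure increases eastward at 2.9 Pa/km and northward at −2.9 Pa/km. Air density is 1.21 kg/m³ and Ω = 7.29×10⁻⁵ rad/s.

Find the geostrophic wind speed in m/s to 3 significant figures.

Coriolis parameter at 43°S:
f = 2Ω sin φ = 2 × 7.29×10⁻⁵ × sin 43° = 9.94×10⁻⁵ s⁻¹
In the Southern Hemisphere f is negative: f = −9.94×10⁻⁵ s⁻¹.
Component geostrophic relations (x east, y north):
u_g = −(1/(fρ)) ∂P/∂y,  v_g = (1/(fρ)) ∂P/∂x
u_g = −(−2.9×10⁻³)/(−9.94×10⁻⁵ × 1.21) = −24.1 m/s;  v_g = (2.9×10⁻³)/(−9.94×10⁻⁵ × 1.21) = −24.1 m/s
|V_g| = √(u_g² + v_g²) = 34.1 m/s

34.1 m/s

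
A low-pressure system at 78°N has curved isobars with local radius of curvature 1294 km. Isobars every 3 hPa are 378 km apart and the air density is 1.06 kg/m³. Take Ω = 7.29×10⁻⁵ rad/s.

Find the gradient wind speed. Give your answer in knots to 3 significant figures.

9.93 knots

Coriolis parameter at 78°N:
f = 2Ω sin φ = 2 × 7.29×10⁻⁵ × sin 78° = 1.43×10⁻⁴ s⁻¹
Pressure gradient: |∂P/∂n| = 300 Pa / 378000 m = 7.94×10⁻⁴ Pa/m
Geostrophic speed: V_g = |∂P/∂n|/(fρ) = 7.94×10⁻⁴/(1.43×10⁻⁴ × 1.06) = 5.25 m/s
Around a low, centrifugal force acts outward with Coriolis, so pressure-gradient force balances both:
(1/ρ)|∂P/∂n| = fV + V²/R  →  V² + fR·V − fR·V_g = 0
With fR = 1.43×10⁻⁴ × 1294×10³ m = 185 m/s:
V = [−fR + √((fR)² + 4 fR V_g)]/2 = [−185 + √(185² + 4×185×5.25)]/2 = 5.11 m/s
Subgeostrophic (V < V_g = 5.25 m/s), as expected around a low.
Converting: 5.11 m/s × 1.944 = 9.93 knots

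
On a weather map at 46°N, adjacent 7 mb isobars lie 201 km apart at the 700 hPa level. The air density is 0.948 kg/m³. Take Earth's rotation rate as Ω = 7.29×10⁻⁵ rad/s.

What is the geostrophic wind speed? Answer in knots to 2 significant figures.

68 knots

Coriolis parameter at 46°N:
f = 2Ω sin φ = 2 × 7.29×10⁻⁵ × sin 46° = 1.05×10⁻⁴ s⁻¹
Pressure gradient: |∂P/∂n| = 700 Pa / 201000 m = 3.48×10⁻³ Pa/m
Geostrophic balance (pressure-gradient force = Coriolis force):
V_g = (1/(fρ)) |∂P/∂n| = 3.48×10⁻³ / (1.05×10⁻⁴ × 0.948) = 35.0 m/s
Converting: 35.0 m/s × 1.944 = 68 knots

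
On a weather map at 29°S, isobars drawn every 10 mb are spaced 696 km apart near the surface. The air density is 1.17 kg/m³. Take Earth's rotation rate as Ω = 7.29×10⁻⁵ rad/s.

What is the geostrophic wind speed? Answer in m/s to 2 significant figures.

17 m/s

Coriolis parameter at 29°S:
f = 2Ω sin φ = 2 × 7.29×10⁻⁵ × sin 29° = 7.07×10⁻⁵ s⁻¹
Pressure gradient: |∂P/∂n| = 1000 Pa / 696000 m = 1.44×10⁻³ Pa/m
Geostrophic balance (pressure-gradient force = Coriolis force):
V_g = (1/(fρ)) |∂P/∂n| = 1.44×10⁻³ / (7.07×10⁻⁵ × 1.17) = 17.4 m/s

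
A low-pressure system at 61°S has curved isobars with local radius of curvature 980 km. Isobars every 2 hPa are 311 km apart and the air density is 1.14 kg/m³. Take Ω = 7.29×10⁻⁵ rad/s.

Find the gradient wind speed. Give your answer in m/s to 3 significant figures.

4.28 m/s

Coriolis parameter at 61°S:
f = 2Ω sin φ = 2 × 7.29×10⁻⁵ × sin 61° = 1.28×10⁻⁴ s⁻¹
Pressure gradient: |∂P/∂n| = 200 Pa / 311000 m = 6.43×10⁻⁴ Pa/m
Geostrophic speed: V_g = |∂P/∂n|/(fρ) = 6.43×10⁻⁴/(1.28×10⁻⁴ × 1.14) = 4.42 m/s
Around a low, centrifugal force acts outward with Coriolis, so pressure-gradient force balances both:
(1/ρ)|∂P/∂n| = fV + V²/R  →  V² + fR·V − fR·V_g = 0
With fR = 1.28×10⁻⁴ × 980×10³ m = 125 m/s:
V = [−fR + √((fR)² + 4 fR V_g)]/2 = [−125 + √(125² + 4×125×4.42)]/2 = 4.28 m/s
Subgeostrophic (V < V_g = 4.42 m/s), as expected around a low.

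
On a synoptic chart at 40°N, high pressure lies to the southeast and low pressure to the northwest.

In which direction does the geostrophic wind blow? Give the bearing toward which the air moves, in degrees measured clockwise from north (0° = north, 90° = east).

The pressure-gradient force points toward the northwest (bearing 315°).
Geostrophic balance: in the Northern Hemisphere the Coriolis force deflects motion to the right, so the geostrophic wind blows 90° to the right of the pressure-gradient force (low pressure on the left).
Rotating 315° by 90° clockwise gives 045° — the wind blows toward the northeast.

045°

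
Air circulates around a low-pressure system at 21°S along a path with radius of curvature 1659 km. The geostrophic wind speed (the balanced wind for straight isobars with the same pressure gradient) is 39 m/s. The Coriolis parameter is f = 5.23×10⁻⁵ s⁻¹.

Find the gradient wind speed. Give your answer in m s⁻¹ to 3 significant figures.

Around a low, centrifugal force acts outward with Coriolis, so pressure-gradient force balances both:
(1/ρ)|∂P/∂n| = fV + V²/R  →  V² + fR·V − fR·V_g = 0
With fR = 5.23×10⁻⁵ × 1659×10³ m = 86.8 m/s:
V = [−fR + √((fR)² + 4 fR V_g)]/2 = [−86.8 + √(86.8² + 4×86.8×39)]/2 = 29.2 m/s
Subgeostrophic (V < V_g = 39 m/s), as expected around a low.

29.2 m s⁻¹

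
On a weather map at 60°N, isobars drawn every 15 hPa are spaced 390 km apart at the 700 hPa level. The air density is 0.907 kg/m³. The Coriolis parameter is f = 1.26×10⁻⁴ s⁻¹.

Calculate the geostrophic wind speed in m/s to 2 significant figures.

34 m/s

Pressure gradient: |∂P/∂n| = 1500 Pa / 390000 m = 3.85×10⁻³ Pa/m
Geostrophic balance (pressure-gradient force = Coriolis force):
V_g = (1/(fρ)) |∂P/∂n| = 3.85×10⁻³ / (1.26×10⁻⁴ × 0.907) = 33.7 m/s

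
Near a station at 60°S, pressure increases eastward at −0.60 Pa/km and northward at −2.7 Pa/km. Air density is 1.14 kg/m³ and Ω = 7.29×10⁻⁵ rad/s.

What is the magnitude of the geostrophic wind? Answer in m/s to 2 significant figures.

19 m/s

Coriolis parameter at 60°S:
f = 2Ω sin φ = 2 × 7.29×10⁻⁵ × sin 60° = 1.26×10⁻⁴ s⁻¹
In the Southern Hemisphere f is negative: f = −1.26×10⁻⁴ s⁻¹.
Component geostrophic relations (x east, y north):
u_g = −(1/(fρ)) ∂P/∂y,  v_g = (1/(fρ)) ∂P/∂x
u_g = −(−2.7×10⁻³)/(−1.26×10⁻⁴ × 1.14) = −18.8 m/s;  v_g = (−0.60×10⁻³)/(−1.26×10⁻⁴ × 1.14) = 4.17 m/s
|V_g| = √(u_g² + v_g²) = 19.2 m/s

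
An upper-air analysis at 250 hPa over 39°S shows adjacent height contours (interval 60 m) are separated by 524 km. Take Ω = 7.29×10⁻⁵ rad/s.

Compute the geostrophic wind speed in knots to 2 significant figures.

24 knots

Coriolis parameter at 39°S:
f = 2Ω sin φ = 2 × 7.29×10⁻⁵ × sin 39° = 9.18×10⁻⁵ s⁻¹
Height gradient: |∂Z/∂n| = 60 m / 524000 m = 1.15×10⁻⁴
On a pressure surface, geostrophic balance gives V_g = (g/f)|∂Z/∂n|:
V_g = 9.81 × 1.15×10⁻⁴ / 9.18×10⁻⁵ = 12.2 m/s
Converting: 12.2 m/s × 1.944 = 24 knots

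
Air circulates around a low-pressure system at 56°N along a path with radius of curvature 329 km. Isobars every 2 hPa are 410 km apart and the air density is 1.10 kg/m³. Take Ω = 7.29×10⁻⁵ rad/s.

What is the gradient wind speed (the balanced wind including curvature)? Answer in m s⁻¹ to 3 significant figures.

3.38 m s⁻¹

Coriolis parameter at 56°N:
f = 2Ω sin φ = 2 × 7.29×10⁻⁵ × sin 56° = 1.21×10⁻⁴ s⁻¹
Pressure gradient: |∂P/∂n| = 200 Pa / 410000 m = 4.88×10⁻⁴ Pa/m
Geostrophic speed: V_g = |∂P/∂n|/(fρ) = 4.88×10⁻⁴/(1.21×10⁻⁴ × 1.10) = 3.67 m/s
Around a low, centrifugal force acts outward with Coriolis, so pressure-gradient force balances both:
(1/ρ)|∂P/∂n| = fV + V²/R  →  V² + fR·V − fR·V_g = 0
With fR = 1.21×10⁻⁴ × 329×10³ m = 39.8 m/s:
V = [−fR + √((fR)² + 4 fR V_g)]/2 = [−39.8 + √(39.8² + 4×39.8×3.67)]/2 = 3.38 m/s
Subgeostrophic (V < V_g = 3.67 m/s), as expected around a low.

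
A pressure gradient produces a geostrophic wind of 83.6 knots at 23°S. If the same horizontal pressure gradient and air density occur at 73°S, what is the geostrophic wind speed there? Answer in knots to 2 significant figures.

With the same pressure gradient and density, V_g ∝ 1/f ∝ 1/sin φ.
V₂ = V₁ · sin φ₁ / sin φ₂ = 83.6 × sin 23° / sin 73°
V₂ = 83.6 × 0.3907/0.9563 = 34 knots

34 knots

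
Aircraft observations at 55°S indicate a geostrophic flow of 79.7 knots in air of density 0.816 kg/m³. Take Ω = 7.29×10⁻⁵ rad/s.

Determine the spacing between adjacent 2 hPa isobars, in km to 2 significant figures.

50 km

Coriolis parameter at 55°S:
f = 2Ω sin φ = 2 × 7.29×10⁻⁵ × sin 55° = 1.19×10⁻⁴ s⁻¹
Wind speed in SI: 79.7 knots = 41.0 m/s
Geostrophic balance rearranged: |∂P/∂n| = f ρ V_g
|∂P/∂n| = 1.19×10⁻⁴ × 0.816 × 41.0 = 4.00×10⁻³ Pa/m
Isobar spacing: Δn = ΔP/|∂P/∂n| = 200 Pa / 4.00×10⁻³ Pa/m = 50052 m ≈ 50 km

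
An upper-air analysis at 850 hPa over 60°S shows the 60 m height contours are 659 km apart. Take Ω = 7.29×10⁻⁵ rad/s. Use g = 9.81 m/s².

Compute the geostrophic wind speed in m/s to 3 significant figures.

Coriolis parameter at 60°S:
f = 2Ω sin φ = 2 × 7.29×10⁻⁵ × sin 60° = 1.26×10⁻⁴ s⁻¹
Height gradient: |∂Z/∂n| = 60 m / 659000 m = 9.10×10⁻⁵
On a pressure surface, geostrophic balance gives V_g = (g/f)|∂Z/∂n|:
V_g = 9.81 × 9.10×10⁻⁵ / 1.26×10⁻⁴ = 7.07 m/s

7.07 m/s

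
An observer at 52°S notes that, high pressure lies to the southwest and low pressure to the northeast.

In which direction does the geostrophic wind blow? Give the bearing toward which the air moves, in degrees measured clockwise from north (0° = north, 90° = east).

315°

The pressure-gradient force points toward the northeast (bearing 045°).
Geostrophic balance: in the Southern Hemisphere the Coriolis force deflects motion to the left, so the geostrophic wind blows 90° to the left of the pressure-gradient force (low pressure on the right).
Rotating 045° by 90° counterclockwise gives 315° — the wind blows toward the northwest.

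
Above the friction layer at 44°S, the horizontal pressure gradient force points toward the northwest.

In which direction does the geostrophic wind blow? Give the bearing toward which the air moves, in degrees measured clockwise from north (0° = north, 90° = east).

225°

The pressure-gradient force points toward the northwest (bearing 315°).
Geostrophic balance: in the Southern Hemisphere the Coriolis force deflects motion to the left, so the geostrophic wind blows 90° to the left of the pressure-gradient force (low pressure on the right).
Rotating 315° by 90° counterclockwise gives 225° — the wind blows toward the southwest.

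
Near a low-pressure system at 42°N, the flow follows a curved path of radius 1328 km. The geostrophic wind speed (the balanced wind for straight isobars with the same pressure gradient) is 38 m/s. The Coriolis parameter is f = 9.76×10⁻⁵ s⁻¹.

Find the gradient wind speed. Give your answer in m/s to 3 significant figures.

Around a low, centrifugal force acts outward with Coriolis, so pressure-gradient force balances both:
(1/ρ)|∂P/∂n| = fV + V²/R  →  V² + fR·V − fR·V_g = 0
With fR = 9.76×10⁻⁵ × 1328×10³ m = 130 m/s:
V = [−fR + √((fR)² + 4 fR V_g)]/2 = [−130 + √(130² + 4×130×38)]/2 = 30.7 m/s
Subgeostrophic (V < V_g = 38 m/s), as expected around a low.

30.7 m/s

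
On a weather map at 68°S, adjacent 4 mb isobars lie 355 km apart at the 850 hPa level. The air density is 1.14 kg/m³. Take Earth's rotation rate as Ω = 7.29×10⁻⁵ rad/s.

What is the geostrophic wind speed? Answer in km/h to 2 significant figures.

Coriolis parameter at 68°S:
f = 2Ω sin φ = 2 × 7.29×10⁻⁵ × sin 68° = 1.35×10⁻⁴ s⁻¹
Pressure gradient: |∂P/∂n| = 400 Pa / 355000 m = 1.13×10⁻³ Pa/m
Geostrophic balance (pressure-gradient force = Coriolis force):
V_g = (1/(fρ)) |∂P/∂n| = 1.13×10⁻³ / (1.35×10⁻⁴ × 1.14) = 7.31 m/s
Converting: 7.31 m/s × 3.6 = 26 km/h

26 km/h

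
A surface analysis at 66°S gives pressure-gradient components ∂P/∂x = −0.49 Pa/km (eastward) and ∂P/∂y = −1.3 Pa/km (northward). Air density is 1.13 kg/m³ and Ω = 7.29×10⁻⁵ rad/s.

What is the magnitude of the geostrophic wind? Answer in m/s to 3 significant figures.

9.23 m/s

Coriolis parameter at 66°S:
f = 2Ω sin φ = 2 × 7.29×10⁻⁵ × sin 66° = 1.33×10⁻⁴ s⁻¹
In the Southern Hemisphere f is negative: f = −1.33×10⁻⁴ s⁻¹.
Component geostrophic relations (x east, y north):
u_g = −(1/(fρ)) ∂P/∂y,  v_g = (1/(fρ)) ∂P/∂x
u_g = −(−1.3×10⁻³)/(−1.33×10⁻⁴ × 1.13) = −8.64 m/s;  v_g = (−0.49×10⁻³)/(−1.33×10⁻⁴ × 1.13) = 3.26 m/s
|V_g| = √(u_g² + v_g²) = 9.23 m/s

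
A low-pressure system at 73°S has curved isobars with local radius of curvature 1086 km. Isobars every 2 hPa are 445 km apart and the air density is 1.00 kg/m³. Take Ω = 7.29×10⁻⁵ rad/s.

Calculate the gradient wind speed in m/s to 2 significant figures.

Coriolis parameter at 73°S:
f = 2Ω sin φ = 2 × 7.29×10⁻⁵ × sin 73° = 1.39×10⁻⁴ s⁻¹
Pressure gradient: |∂P/∂n| = 200 Pa / 445000 m = 4.49×10⁻⁴ Pa/m
Geostrophic speed: V_g = |∂P/∂n|/(fρ) = 4.49×10⁻⁴/(1.39×10⁻⁴ × 1.00) = 3.22 m/s
Around a low, centrifugal force acts outward with Coriolis, so pressure-gradient force balances both:
(1/ρ)|∂P/∂n| = fV + V²/R  →  V² + fR·V − fR·V_g = 0
With fR = 1.39×10⁻⁴ × 1086×10³ m = 151 m/s:
V = [−fR + √((fR)² + 4 fR V_g)]/2 = [−151 + √(151² + 4×151×3.22)]/2 = 3.16 m/s
Subgeostrophic (V < V_g = 3.22 m/s), as expected around a low.

3.2 m/s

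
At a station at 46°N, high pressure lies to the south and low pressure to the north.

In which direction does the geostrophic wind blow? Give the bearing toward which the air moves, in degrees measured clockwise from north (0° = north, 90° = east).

090°

The pressure-gradient force points toward the north (bearing 000°).
Geostrophic balance: in the Northern Hemisphere the Coriolis force deflects motion to the right, so the geostrophic wind blows 90° to the right of the pressure-gradient force (low pressure on the left).
Rotating 000° by 90° clockwise gives 090° — the wind blows toward the east.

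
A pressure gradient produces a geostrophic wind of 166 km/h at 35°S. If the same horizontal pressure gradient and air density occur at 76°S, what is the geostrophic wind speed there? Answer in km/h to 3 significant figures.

98.1 km/h

With the same pressure gradient and density, V_g ∝ 1/f ∝ 1/sin φ.
V₂ = V₁ · sin φ₁ / sin φ₂ = 166 × sin 35° / sin 76°
V₂ = 166 × 0.5736/0.9703 = 98.1 km/h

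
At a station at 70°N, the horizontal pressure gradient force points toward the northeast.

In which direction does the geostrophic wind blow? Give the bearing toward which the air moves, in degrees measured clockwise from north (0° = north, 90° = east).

135°

The pressure-gradient force points toward the northeast (bearing 045°).
Geostrophic balance: in the Northern Hemisphere the Coriolis force deflects motion to the right, so the geostrophic wind blows 90° to the right of the pressure-gradient force (low pressure on the left).
Rotating 045° by 90° clockwise gives 135° — the wind blows toward the southeast.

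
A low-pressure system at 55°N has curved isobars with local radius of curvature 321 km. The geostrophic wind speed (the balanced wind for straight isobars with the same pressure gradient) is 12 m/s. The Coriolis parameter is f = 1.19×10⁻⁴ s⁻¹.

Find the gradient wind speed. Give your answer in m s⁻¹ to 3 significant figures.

9.59 m s⁻¹

Around a low, centrifugal force acts outward with Coriolis, so pressure-gradient force balances both:
(1/ρ)|∂P/∂n| = fV + V²/R  →  V² + fR·V − fR·V_g = 0
With fR = 1.19×10⁻⁴ × 321×10³ m = 38.2 m/s:
V = [−fR + √((fR)² + 4 fR V_g)]/2 = [−38.2 + √(38.2² + 4×38.2×12)]/2 = 9.59 m/s
Subgeostrophic (V < V_g = 12 m/s), as expected around a low.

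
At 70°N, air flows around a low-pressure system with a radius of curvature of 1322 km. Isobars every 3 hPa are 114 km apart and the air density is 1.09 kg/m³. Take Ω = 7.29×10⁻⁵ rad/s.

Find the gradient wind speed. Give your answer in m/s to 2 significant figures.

16 m/s

Coriolis parameter at 70°N:
f = 2Ω sin φ = 2 × 7.29×10⁻⁵ × sin 70° = 1.37×10⁻⁴ s⁻¹
Pressure gradient: |∂P/∂n| = 300 Pa / 114000 m = 2.63×10⁻³ Pa/m
Geostrophic speed: V_g = |∂P/∂n|/(fρ) = 2.63×10⁻³/(1.37×10⁻⁴ × 1.09) = 17.6 m/s
Around a low, centrifugal force acts outward with Coriolis, so pressure-gradient force balances both:
(1/ρ)|∂P/∂n| = fV + V²/R  →  V² + fR·V − fR·V_g = 0
With fR = 1.37×10⁻⁴ × 1322×10³ m = 181 m/s:
V = [−fR + √((fR)² + 4 fR V_g)]/2 = [−181 + √(181² + 4×181×17.6)]/2 = 16.2 m/s
Subgeostrophic (V < V_g = 17.6 m/s), as expected around a low.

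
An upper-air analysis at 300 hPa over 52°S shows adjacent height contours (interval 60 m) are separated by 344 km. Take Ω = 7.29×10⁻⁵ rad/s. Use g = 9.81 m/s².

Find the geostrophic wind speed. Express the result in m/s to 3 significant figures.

Coriolis parameter at 52°S:
f = 2Ω sin φ = 2 × 7.29×10⁻⁵ × sin 52° = 1.15×10⁻⁴ s⁻¹
Height gradient: |∂Z/∂n| = 60 m / 344000 m = 1.74×10⁻⁴
On a pressure surface, geostrophic balance gives V_g = (g/f)|∂Z/∂n|:
V_g = 9.81 × 1.74×10⁻⁴ / 1.15×10⁻⁴ = 14.9 m/s

14.9 m/s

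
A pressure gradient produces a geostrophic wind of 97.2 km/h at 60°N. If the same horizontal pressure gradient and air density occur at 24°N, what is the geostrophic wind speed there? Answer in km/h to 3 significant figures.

207 km/h

With the same pressure gradient and density, V_g ∝ 1/f ∝ 1/sin φ.
V₂ = V₁ · sin φ₁ / sin φ₂ = 97.2 × sin 60° / sin 24°
V₂ = 97.2 × 0.8660/0.4067 = 207 km/h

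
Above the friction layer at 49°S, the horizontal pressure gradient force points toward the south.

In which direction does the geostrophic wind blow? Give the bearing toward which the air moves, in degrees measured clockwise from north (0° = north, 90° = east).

The pressure-gradient force points toward the south (bearing 180°).
Geostrophic balance: in the Southern Hemisphere the Coriolis force deflects motion to the left, so the geostrophic wind blows 90° to the left of the pressure-gradient force (low pressure on the right).
Rotating 180° by 90° counterclockwise gives 090° — the wind blows toward the east.

090°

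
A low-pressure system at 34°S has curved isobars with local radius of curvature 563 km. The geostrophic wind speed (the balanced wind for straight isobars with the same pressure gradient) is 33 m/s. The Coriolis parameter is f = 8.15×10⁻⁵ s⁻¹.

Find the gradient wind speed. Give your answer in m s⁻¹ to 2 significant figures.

Around a low, centrifugal force acts outward with Coriolis, so pressure-gradient force balances both:
(1/ρ)|∂P/∂n| = fV + V²/R  →  V² + fR·V − fR·V_g = 0
With fR = 8.15×10⁻⁵ × 563×10³ m = 45.9 m/s:
V = [−fR + √((fR)² + 4 fR V_g)]/2 = [−45.9 + √(45.9² + 4×45.9×33)]/2 = 22.2 m/s
Subgeostrophic (V < V_g = 33 m/s), as expected around a low.

22 m s⁻¹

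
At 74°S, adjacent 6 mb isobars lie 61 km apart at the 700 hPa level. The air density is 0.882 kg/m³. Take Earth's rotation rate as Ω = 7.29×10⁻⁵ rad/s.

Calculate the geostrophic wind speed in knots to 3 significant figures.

155 knots

Coriolis parameter at 74°S:
f = 2Ω sin φ = 2 × 7.29×10⁻⁵ × sin 74° = 1.40×10⁻⁴ s⁻¹
Pressure gradient: |∂P/∂n| = 600 Pa / 61000 m = 9.84×10⁻³ Pa/m
Geostrophic balance (pressure-gradient force = Coriolis force):
V_g = (1/(fρ)) |∂P/∂n| = 9.84×10⁻³ / (1.40×10⁻⁴ × 0.882) = 79.6 m/s
Converting: 79.6 m/s × 1.944 = 155 knots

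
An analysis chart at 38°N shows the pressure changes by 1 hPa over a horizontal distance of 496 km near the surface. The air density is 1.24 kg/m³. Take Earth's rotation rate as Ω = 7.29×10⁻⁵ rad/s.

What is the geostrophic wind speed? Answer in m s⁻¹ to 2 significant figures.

1.8 m s⁻¹

Coriolis parameter at 38°N:
f = 2Ω sin φ = 2 × 7.29×10⁻⁵ × sin 38° = 8.98×10⁻⁵ s⁻¹
Pressure gradient: |∂P/∂n| = 100 Pa / 496000 m = 2.02×10⁻⁴ Pa/m
Geostrophic balance (pressure-gradient force = Coriolis force):
V_g = (1/(fρ)) |∂P/∂n| = 2.02×10⁻⁴ / (8.98×10⁻⁵ × 1.24) = 1.81 m/s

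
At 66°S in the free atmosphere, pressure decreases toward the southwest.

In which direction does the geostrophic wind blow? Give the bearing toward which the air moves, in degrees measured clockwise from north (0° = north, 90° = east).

135°

The pressure-gradient force points toward the southwest (bearing 225°).
Geostrophic balance: in the Southern Hemisphere the Coriolis force deflects motion to the left, so the geostrophic wind blows 90° to the left of the pressure-gradient force (low pressure on the right).
Rotating 225° by 90° counterclockwise gives 135° — the wind blows toward the southeast.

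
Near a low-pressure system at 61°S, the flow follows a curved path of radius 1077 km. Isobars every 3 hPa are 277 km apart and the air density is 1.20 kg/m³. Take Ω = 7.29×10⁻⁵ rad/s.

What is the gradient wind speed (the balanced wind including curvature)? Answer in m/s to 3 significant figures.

Coriolis parameter at 61°S:
f = 2Ω sin φ = 2 × 7.29×10⁻⁵ × sin 61° = 1.28×10⁻⁴ s⁻¹
Pressure gradient: |∂P/∂n| = 300 Pa / 277000 m = 1.08×10⁻³ Pa/m
Geostrophic speed: V_g = |∂P/∂n|/(fρ) = 1.08×10⁻³/(1.28×10⁻⁴ × 1.20) = 7.08 m/s
Around a low, centrifugal force acts outward with Coriolis, so pressure-gradient force balances both:
(1/ρ)|∂P/∂n| = fV + V²/R  →  V² + fR·V − fR·V_g = 0
With fR = 1.28×10⁻⁴ × 1077×10³ m = 137 m/s:
V = [−fR + √((fR)² + 4 fR V_g)]/2 = [−137 + √(137² + 4×137×7.08)]/2 = 6.75 m/s
Subgeostrophic (V < V_g = 7.08 m/s), as expected around a low.

6.75 m/s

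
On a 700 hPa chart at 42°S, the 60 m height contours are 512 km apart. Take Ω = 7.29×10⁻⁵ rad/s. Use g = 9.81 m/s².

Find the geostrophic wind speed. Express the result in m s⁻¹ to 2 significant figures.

Coriolis parameter at 42°S:
f = 2Ω sin φ = 2 × 7.29×10⁻⁵ × sin 42° = 9.76×10⁻⁵ s⁻¹
Height gradient: |∂Z/∂n| = 60 m / 512000 m = 1.17×10⁻⁴
On a pressure surface, geostrophic balance gives V_g = (g/f)|∂Z/∂n|:
V_g = 9.81 × 1.17×10⁻⁴ / 9.76×10⁻⁵ = 11.8 m/s

12 m s⁻¹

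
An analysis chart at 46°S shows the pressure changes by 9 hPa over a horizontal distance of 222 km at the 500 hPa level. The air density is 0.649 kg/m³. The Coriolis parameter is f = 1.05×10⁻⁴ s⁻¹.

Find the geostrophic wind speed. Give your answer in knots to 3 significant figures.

116 knots

Pressure gradient: |∂P/∂n| = 900 Pa / 222000 m = 4.05×10⁻³ Pa/m
Geostrophic balance (pressure-gradient force = Coriolis force):
V_g = (1/(fρ)) |∂P/∂n| = 4.05×10⁻³ / (1.05×10⁻⁴ × 0.649) = 59.5 m/s
Converting: 59.5 m/s × 1.944 = 116 knots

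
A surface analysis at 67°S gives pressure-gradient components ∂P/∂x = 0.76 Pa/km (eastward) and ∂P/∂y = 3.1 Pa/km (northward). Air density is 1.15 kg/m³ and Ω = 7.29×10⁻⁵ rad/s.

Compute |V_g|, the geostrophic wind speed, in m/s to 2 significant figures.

21 m/s

Coriolis parameter at 67°S:
f = 2Ω sin φ = 2 × 7.29×10⁻⁵ × sin 67° = 1.34×10⁻⁴ s⁻¹
In the Southern Hemisphere f is negative: f = −1.34×10⁻⁴ s⁻¹.
Component geostrophic relations (x east, y north):
u_g = −(1/(fρ)) ∂P/∂y,  v_g = (1/(fρ)) ∂P/∂x
u_g = −(3.1×10⁻³)/(−1.34×10⁻⁴ × 1.15) = 20.1 m/s;  v_g = (0.76×10⁻³)/(−1.34×10⁻⁴ × 1.15) = −4.92 m/s
|V_g| = √(u_g² + v_g²) = 20.7 m/s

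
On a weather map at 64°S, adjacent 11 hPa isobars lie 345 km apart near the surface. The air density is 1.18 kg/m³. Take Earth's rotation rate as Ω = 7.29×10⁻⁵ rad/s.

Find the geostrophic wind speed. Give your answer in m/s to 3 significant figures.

20.6 m/s

Coriolis parameter at 64°S:
f = 2Ω sin φ = 2 × 7.29×10⁻⁵ × sin 64° = 1.31×10⁻⁴ s⁻¹
Pressure gradient: |∂P/∂n| = 1100 Pa / 345000 m = 3.19×10⁻³ Pa/m
Geostrophic balance (pressure-gradient force = Coriolis force):
V_g = (1/(fρ)) |∂P/∂n| = 3.19×10⁻³ / (1.31×10⁻⁴ × 1.18) = 20.6 m/s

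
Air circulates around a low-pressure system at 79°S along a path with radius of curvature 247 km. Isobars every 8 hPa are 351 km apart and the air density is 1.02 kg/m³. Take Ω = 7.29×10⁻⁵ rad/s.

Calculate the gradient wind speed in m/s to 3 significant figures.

Coriolis parameter at 79°S:
f = 2Ω sin φ = 2 × 7.29×10⁻⁵ × sin 79° = 1.43×10⁻⁴ s⁻¹
Pressure gradient: |∂P/∂n| = 800 Pa / 351000 m = 2.28×10⁻³ Pa/m
Geostrophic speed: V_g = |∂P/∂n|/(fρ) = 2.28×10⁻³/(1.43×10⁻⁴ × 1.02) = 15.6 m/s
Around a low, centrifugal force acts outward with Coriolis, so pressure-gradient force balances both:
(1/ρ)|∂P/∂n| = fV + V²/R  →  V² + fR·V − fR·V_g = 0
With fR = 1.43×10⁻⁴ × 247×10³ m = 35.4 m/s:
V = [−fR + √((fR)² + 4 fR V_g)]/2 = [−35.4 + √(35.4² + 4×35.4×15.6)]/2 = 11.7 m/s
Subgeostrophic (V < V_g = 15.6 m/s), as expected around a low.

11.7 m/s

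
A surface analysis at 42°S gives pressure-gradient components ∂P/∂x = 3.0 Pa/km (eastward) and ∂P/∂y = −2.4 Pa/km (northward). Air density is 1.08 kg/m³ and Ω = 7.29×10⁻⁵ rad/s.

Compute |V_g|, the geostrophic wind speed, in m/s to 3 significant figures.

Coriolis parameter at 42°S:
f = 2Ω sin φ = 2 × 7.29×10⁻⁵ × sin 42° = 9.76×10⁻⁵ s⁻¹
In the Southern Hemisphere f is negative: f = −9.76×10⁻⁵ s⁻¹.
Component geostrophic relations (x east, y north):
u_g = −(1/(fρ)) ∂P/∂y,  v_g = (1/(fρ)) ∂P/∂x
u_g = −(−2.4×10⁻³)/(−9.76×10⁻⁵ × 1.08) = −22.8 m/s;  v_g = (3.0×10⁻³)/(−9.76×10⁻⁵ × 1.08) = −28.5 m/s
|V_g| = √(u_g² + v_g²) = 36.5 m/s

36.5 m/s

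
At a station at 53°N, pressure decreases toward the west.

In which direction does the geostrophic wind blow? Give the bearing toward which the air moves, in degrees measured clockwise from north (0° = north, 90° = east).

The pressure-gradient force points toward the west (bearing 270°).
Geostrophic balance: in the Northern Hemisphere the Coriolis force deflects motion to the right, so the geostrophic wind blows 90° to the right of the pressure-gradient force (low pressure on the left).
Rotating 270° by 90° clockwise gives 000° — the wind blows toward the north.

000°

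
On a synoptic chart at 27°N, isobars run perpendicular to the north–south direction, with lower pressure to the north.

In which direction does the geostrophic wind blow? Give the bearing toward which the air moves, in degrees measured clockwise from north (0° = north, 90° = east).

The pressure-gradient force points toward the north (bearing 000°).
Geostrophic balance: in the Northern Hemisphere the Coriolis force deflects motion to the right, so the geostrophic wind blows 90° to the right of the pressure-gradient force (low pressure on the left).
Rotating 000° by 90° clockwise gives 090° — the wind blows toward the east.

090°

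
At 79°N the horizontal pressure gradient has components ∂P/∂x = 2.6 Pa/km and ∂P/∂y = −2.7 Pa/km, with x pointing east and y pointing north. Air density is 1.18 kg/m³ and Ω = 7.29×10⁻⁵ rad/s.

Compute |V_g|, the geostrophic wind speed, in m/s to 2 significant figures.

Coriolis parameter at 79°N:
f = 2Ω sin φ = 2 × 7.29×10⁻⁵ × sin 79° = 1.43×10⁻⁴ s⁻¹
Component geostrophic relations (x east, y north):
u_g = −(1/(fρ)) ∂P/∂y,  v_g = (1/(fρ)) ∂P/∂x
u_g = −(−2.7×10⁻³)/(1.43×10⁻⁴ × 1.18) = 16.0 m/s;  v_g = (2.6×10⁻³)/(1.43×10⁻⁴ × 1.18) = 15.4 m/s
|V_g| = √(u_g² + v_g²) = 22.2 m/s

22 m/s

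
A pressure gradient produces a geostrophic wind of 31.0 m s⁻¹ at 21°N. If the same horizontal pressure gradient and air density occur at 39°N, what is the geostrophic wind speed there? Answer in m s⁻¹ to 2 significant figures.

18 m s⁻¹

With the same pressure gradient and density, V_g ∝ 1/f ∝ 1/sin φ.
V₂ = V₁ · sin φ₁ / sin φ₂ = 31.0 × sin 21° / sin 39°
V₂ = 31.0 × 0.3584/0.6293 = 18 m s⁻¹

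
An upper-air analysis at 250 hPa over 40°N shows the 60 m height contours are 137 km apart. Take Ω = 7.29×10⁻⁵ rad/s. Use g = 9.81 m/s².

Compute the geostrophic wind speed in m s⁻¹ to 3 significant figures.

45.8 m s⁻¹

Coriolis parameter at 40°N:
f = 2Ω sin φ = 2 × 7.29×10⁻⁵ × sin 40° = 9.37×10⁻⁵ s⁻¹
Height gradient: |∂Z/∂n| = 60 m / 137000 m = 4.38×10⁻⁴
On a pressure surface, geostrophic balance gives V_g = (g/f)|∂Z/∂n|:
V_g = 9.81 × 4.38×10⁻⁴ / 9.37×10⁻⁵ = 45.8 m/s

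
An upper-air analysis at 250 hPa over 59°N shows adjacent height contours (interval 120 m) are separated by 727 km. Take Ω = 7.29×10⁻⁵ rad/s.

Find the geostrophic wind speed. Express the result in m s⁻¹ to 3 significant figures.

13.0 m s⁻¹

Coriolis parameter at 59°N:
f = 2Ω sin φ = 2 × 7.29×10⁻⁵ × sin 59° = 1.25×10⁻⁴ s⁻¹
Height gradient: |∂Z/∂n| = 120 m / 727000 m = 1.65×10⁻⁴
On a pressure surface, geostrophic balance gives V_g = (g/f)|∂Z/∂n|:
V_g = 9.81 × 1.65×10⁻⁴ / 1.25×10⁻⁴ = 13.0 m/s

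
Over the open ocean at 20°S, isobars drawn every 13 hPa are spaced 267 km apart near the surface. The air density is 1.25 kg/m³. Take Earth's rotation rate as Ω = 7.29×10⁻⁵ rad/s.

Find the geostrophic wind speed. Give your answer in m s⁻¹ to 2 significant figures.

Coriolis parameter at 20°S:
f = 2Ω sin φ = 2 × 7.29×10⁻⁵ × sin 20° = 4.99×10⁻⁵ s⁻¹
Pressure gradient: |∂P/∂n| = 1300 Pa / 267000 m = 4.87×10⁻³ Pa/m
Geostrophic balance (pressure-gradient force = Coriolis force):
V_g = (1/(fρ)) |∂P/∂n| = 4.87×10⁻³ / (4.99×10⁻⁵ × 1.25) = 78.1 m/s

78 m s⁻¹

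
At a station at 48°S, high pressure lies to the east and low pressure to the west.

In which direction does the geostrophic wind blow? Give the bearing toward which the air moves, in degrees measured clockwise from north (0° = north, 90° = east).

The pressure-gradient force points toward the west (bearing 270°).
Geostrophic balance: in the Southern Hemisphere the Coriolis force deflects motion to the left, so the geostrophic wind blows 90° to the left of the pressure-gradient force (low pressure on the right).
Rotating 270° by 90° counterclockwise gives 180° — the wind blows toward the south.

180°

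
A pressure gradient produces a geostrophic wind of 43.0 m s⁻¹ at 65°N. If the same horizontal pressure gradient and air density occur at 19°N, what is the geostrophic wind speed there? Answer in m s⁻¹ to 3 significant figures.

120 m s⁻¹

With the same pressure gradient and density, V_g ∝ 1/f ∝ 1/sin φ.
V₂ = V₁ · sin φ₁ / sin φ₂ = 43.0 × sin 65° / sin 19°
V₂ = 43.0 × 0.9063/0.3256 = 120 m s⁻¹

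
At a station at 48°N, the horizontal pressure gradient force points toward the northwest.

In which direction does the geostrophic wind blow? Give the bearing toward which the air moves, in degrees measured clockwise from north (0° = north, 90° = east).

045°

The pressure-gradient force points toward the northwest (bearing 315°).
Geostrophic balance: in the Northern Hemisphere the Coriolis force deflects motion to the right, so the geostrophic wind blows 90° to the right of the pressure-gradient force (low pressure on the left).
Rotating 315° by 90° clockwise gives 045° — the wind blows toward the northeast.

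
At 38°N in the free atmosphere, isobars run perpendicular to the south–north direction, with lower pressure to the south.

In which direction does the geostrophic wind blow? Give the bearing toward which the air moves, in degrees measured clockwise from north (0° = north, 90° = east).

The pressure-gradient force points toward the south (bearing 180°).
Geostrophic balance: in the Northern Hemisphere the Coriolis force deflects motion to the right, so the geostrophic wind blows 90° to the right of the pressure-gradient force (low pressure on the left).
Rotating 180° by 90° clockwise gives 270° — the wind blows toward the west.

270°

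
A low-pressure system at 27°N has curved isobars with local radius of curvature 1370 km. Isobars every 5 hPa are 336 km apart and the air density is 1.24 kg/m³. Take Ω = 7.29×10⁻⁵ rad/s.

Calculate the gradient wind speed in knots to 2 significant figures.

Coriolis parameter at 27°N:
f = 2Ω sin φ = 2 × 7.29×10⁻⁵ × sin 27° = 6.62×10⁻⁵ s⁻¹
Pressure gradient: |∂P/∂n| = 500 Pa / 336000 m = 1.49×10⁻³ Pa/m
Geostrophic speed: V_g = |∂P/∂n|/(fρ) = 1.49×10⁻³/(6.62×10⁻⁵ × 1.24) = 18.1 m/s
Around a low, centrifugal force acts outward with Coriolis, so pressure-gradient force balances both:
(1/ρ)|∂P/∂n| = fV + V²/R  →  V² + fR·V − fR·V_g = 0
With fR = 6.62×10⁻⁵ × 1370×10³ m = 90.7 m/s:
V = [−fR + √((fR)² + 4 fR V_g)]/2 = [−90.7 + √(90.7² + 4×90.7×18.1)]/2 = 15.5 m/s
Subgeostrophic (V < V_g = 18.1 m/s), as expected around a low.
Converting: 15.5 m/s × 1.944 = 30 knots

30 knots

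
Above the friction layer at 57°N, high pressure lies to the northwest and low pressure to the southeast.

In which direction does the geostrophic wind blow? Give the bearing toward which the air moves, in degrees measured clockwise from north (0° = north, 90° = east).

The pressure-gradient force points toward the southeast (bearing 135°).
Geostrophic balance: in the Northern Hemisphere the Coriolis force deflects motion to the right, so the geostrophic wind blows 90° to the right of the pressure-gradient force (low pressure on the left).
Rotating 135° by 90° clockwise gives 225° — the wind blows toward the southwest.

225°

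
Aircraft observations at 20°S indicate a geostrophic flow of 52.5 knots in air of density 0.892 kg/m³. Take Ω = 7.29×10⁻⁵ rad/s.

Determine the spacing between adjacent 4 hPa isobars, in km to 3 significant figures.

Coriolis parameter at 20°S:
f = 2Ω sin φ = 2 × 7.29×10⁻⁵ × sin 20° = 4.99×10⁻⁵ s⁻¹
Wind speed in SI: 52.5 knots = 27.0 m/s
Geostrophic balance rearranged: |∂P/∂n| = f ρ V_g
|∂P/∂n| = 4.99×10⁻⁵ × 0.892 × 27.0 = 1.20×10⁻³ Pa/m
Isobar spacing: Δn = ΔP/|∂P/∂n| = 400 Pa / 1.20×10⁻³ Pa/m = 332957 m ≈ 333 km

333 km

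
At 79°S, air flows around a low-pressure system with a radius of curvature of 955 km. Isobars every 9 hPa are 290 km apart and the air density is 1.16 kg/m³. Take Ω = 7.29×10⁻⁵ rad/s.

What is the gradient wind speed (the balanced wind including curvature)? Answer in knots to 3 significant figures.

32.4 knots

Coriolis parameter at 79°S:
f = 2Ω sin φ = 2 × 7.29×10⁻⁵ × sin 79° = 1.43×10⁻⁴ s⁻¹
Pressure gradient: |∂P/∂n| = 900 Pa / 290000 m = 3.10×10⁻³ Pa/m
Geostrophic speed: V_g = |∂P/∂n|/(fρ) = 3.10×10⁻³/(1.43×10⁻⁴ × 1.16) = 18.7 m/s
Around a low, centrifugal force acts outward with Coriolis, so pressure-gradient force balances both:
(1/ρ)|∂P/∂n| = fV + V²/R  →  V² + fR·V − fR·V_g = 0
With fR = 1.43×10⁻⁴ × 955×10³ m = 137 m/s:
V = [−fR + √((fR)² + 4 fR V_g)]/2 = [−137 + √(137² + 4×137×18.7)]/2 = 16.7 m/s
Subgeostrophic (V < V_g = 18.7 m/s), as expected around a low.
Converting: 16.7 m/s × 1.944 = 32.4 knots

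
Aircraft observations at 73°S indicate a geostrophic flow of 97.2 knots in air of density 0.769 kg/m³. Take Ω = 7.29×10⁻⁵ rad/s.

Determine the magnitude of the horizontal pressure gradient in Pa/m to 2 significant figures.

5.4×10⁻³ Pa/m

Coriolis parameter at 73°S:
f = 2Ω sin φ = 2 × 7.29×10⁻⁵ × sin 73° = 1.39×10⁻⁴ s⁻¹
Wind speed in SI: 97.2 knots = 50.0 m/s
Geostrophic balance rearranged: |∂P/∂n| = f ρ V_g
|∂P/∂n| = 1.39×10⁻⁴ × 0.769 × 50.0 = 5.36×10⁻³ Pa/m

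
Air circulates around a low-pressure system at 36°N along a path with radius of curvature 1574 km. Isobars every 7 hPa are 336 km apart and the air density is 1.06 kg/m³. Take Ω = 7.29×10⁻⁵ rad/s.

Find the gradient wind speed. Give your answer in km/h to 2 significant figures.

Coriolis parameter at 36°N:
f = 2Ω sin φ = 2 × 7.29×10⁻⁵ × sin 36° = 8.57×10⁻⁵ s⁻¹
Pressure gradient: |∂P/∂n| = 700 Pa / 336000 m = 2.08×10⁻³ Pa/m
Geostrophic speed: V_g = |∂P/∂n|/(fρ) = 2.08×10⁻³/(8.57×10⁻⁵ × 1.06) = 22.9 m/s
Around a low, centrifugal force acts outward with Coriolis, so pressure-gradient force balances both:
(1/ρ)|∂P/∂n| = fV + V²/R  →  V² + fR·V − fR·V_g = 0
With fR = 8.57×10⁻⁵ × 1574×10³ m = 135 m/s:
V = [−fR + √((fR)² + 4 fR V_g)]/2 = [−135 + √(135² + 4×135×22.9)]/2 = 20 m/s
Subgeostrophic (V < V_g = 22.9 m/s), as expected around a low.
Converting: 20 m/s × 3.6 = 72 km/h

72 km/h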